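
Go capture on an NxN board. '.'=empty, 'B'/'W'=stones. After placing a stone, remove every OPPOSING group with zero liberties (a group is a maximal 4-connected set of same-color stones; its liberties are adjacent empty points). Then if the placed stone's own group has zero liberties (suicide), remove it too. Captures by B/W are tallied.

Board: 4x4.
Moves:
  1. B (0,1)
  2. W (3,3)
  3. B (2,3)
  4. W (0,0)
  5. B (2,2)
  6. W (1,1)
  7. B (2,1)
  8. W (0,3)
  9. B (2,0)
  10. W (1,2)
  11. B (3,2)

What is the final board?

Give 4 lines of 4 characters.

Move 1: B@(0,1) -> caps B=0 W=0
Move 2: W@(3,3) -> caps B=0 W=0
Move 3: B@(2,3) -> caps B=0 W=0
Move 4: W@(0,0) -> caps B=0 W=0
Move 5: B@(2,2) -> caps B=0 W=0
Move 6: W@(1,1) -> caps B=0 W=0
Move 7: B@(2,1) -> caps B=0 W=0
Move 8: W@(0,3) -> caps B=0 W=0
Move 9: B@(2,0) -> caps B=0 W=0
Move 10: W@(1,2) -> caps B=0 W=0
Move 11: B@(3,2) -> caps B=1 W=0

Answer: WB.W
.WW.
BBBB
..B.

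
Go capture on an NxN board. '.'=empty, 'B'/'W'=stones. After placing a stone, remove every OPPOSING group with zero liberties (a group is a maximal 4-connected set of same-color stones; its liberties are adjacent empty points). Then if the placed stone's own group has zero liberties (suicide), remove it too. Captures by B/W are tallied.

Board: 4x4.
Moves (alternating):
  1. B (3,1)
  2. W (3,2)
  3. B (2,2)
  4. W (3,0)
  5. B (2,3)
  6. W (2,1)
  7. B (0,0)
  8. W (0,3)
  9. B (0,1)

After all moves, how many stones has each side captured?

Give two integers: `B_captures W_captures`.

Answer: 0 1

Derivation:
Move 1: B@(3,1) -> caps B=0 W=0
Move 2: W@(3,2) -> caps B=0 W=0
Move 3: B@(2,2) -> caps B=0 W=0
Move 4: W@(3,0) -> caps B=0 W=0
Move 5: B@(2,3) -> caps B=0 W=0
Move 6: W@(2,1) -> caps B=0 W=1
Move 7: B@(0,0) -> caps B=0 W=1
Move 8: W@(0,3) -> caps B=0 W=1
Move 9: B@(0,1) -> caps B=0 W=1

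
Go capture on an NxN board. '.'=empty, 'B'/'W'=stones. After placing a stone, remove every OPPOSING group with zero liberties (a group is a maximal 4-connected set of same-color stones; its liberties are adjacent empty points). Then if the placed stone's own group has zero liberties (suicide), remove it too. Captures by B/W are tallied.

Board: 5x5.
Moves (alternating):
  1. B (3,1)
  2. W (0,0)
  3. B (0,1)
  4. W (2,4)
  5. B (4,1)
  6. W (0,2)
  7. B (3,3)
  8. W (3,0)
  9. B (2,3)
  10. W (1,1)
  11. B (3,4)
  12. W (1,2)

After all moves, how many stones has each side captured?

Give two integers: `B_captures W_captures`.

Move 1: B@(3,1) -> caps B=0 W=0
Move 2: W@(0,0) -> caps B=0 W=0
Move 3: B@(0,1) -> caps B=0 W=0
Move 4: W@(2,4) -> caps B=0 W=0
Move 5: B@(4,1) -> caps B=0 W=0
Move 6: W@(0,2) -> caps B=0 W=0
Move 7: B@(3,3) -> caps B=0 W=0
Move 8: W@(3,0) -> caps B=0 W=0
Move 9: B@(2,3) -> caps B=0 W=0
Move 10: W@(1,1) -> caps B=0 W=1
Move 11: B@(3,4) -> caps B=0 W=1
Move 12: W@(1,2) -> caps B=0 W=1

Answer: 0 1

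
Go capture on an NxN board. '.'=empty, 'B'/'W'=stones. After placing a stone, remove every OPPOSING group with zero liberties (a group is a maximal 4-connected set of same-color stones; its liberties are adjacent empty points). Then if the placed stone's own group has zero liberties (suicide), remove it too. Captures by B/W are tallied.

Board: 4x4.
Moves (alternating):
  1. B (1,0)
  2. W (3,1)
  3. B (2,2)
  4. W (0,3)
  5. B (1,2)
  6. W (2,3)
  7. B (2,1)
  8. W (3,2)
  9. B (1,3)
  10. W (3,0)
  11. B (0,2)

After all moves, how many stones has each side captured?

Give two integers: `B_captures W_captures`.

Move 1: B@(1,0) -> caps B=0 W=0
Move 2: W@(3,1) -> caps B=0 W=0
Move 3: B@(2,2) -> caps B=0 W=0
Move 4: W@(0,3) -> caps B=0 W=0
Move 5: B@(1,2) -> caps B=0 W=0
Move 6: W@(2,3) -> caps B=0 W=0
Move 7: B@(2,1) -> caps B=0 W=0
Move 8: W@(3,2) -> caps B=0 W=0
Move 9: B@(1,3) -> caps B=0 W=0
Move 10: W@(3,0) -> caps B=0 W=0
Move 11: B@(0,2) -> caps B=1 W=0

Answer: 1 0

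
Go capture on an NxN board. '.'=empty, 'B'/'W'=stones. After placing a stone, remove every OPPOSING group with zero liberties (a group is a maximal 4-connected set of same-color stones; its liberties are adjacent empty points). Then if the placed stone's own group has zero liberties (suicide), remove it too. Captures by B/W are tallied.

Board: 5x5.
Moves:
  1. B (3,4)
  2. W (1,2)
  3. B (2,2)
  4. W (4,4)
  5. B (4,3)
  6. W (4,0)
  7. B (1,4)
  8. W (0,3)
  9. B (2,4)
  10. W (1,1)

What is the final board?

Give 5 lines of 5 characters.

Move 1: B@(3,4) -> caps B=0 W=0
Move 2: W@(1,2) -> caps B=0 W=0
Move 3: B@(2,2) -> caps B=0 W=0
Move 4: W@(4,4) -> caps B=0 W=0
Move 5: B@(4,3) -> caps B=1 W=0
Move 6: W@(4,0) -> caps B=1 W=0
Move 7: B@(1,4) -> caps B=1 W=0
Move 8: W@(0,3) -> caps B=1 W=0
Move 9: B@(2,4) -> caps B=1 W=0
Move 10: W@(1,1) -> caps B=1 W=0

Answer: ...W.
.WW.B
..B.B
....B
W..B.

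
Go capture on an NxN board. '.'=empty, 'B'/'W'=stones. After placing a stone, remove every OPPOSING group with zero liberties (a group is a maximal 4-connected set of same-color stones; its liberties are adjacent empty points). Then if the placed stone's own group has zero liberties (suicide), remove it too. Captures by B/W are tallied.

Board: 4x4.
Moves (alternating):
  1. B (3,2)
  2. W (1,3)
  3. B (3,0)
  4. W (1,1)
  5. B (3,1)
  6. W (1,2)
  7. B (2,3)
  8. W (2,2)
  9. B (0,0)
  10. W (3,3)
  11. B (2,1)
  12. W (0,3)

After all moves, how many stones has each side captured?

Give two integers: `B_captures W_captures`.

Move 1: B@(3,2) -> caps B=0 W=0
Move 2: W@(1,3) -> caps B=0 W=0
Move 3: B@(3,0) -> caps B=0 W=0
Move 4: W@(1,1) -> caps B=0 W=0
Move 5: B@(3,1) -> caps B=0 W=0
Move 6: W@(1,2) -> caps B=0 W=0
Move 7: B@(2,3) -> caps B=0 W=0
Move 8: W@(2,2) -> caps B=0 W=0
Move 9: B@(0,0) -> caps B=0 W=0
Move 10: W@(3,3) -> caps B=0 W=1
Move 11: B@(2,1) -> caps B=0 W=1
Move 12: W@(0,3) -> caps B=0 W=1

Answer: 0 1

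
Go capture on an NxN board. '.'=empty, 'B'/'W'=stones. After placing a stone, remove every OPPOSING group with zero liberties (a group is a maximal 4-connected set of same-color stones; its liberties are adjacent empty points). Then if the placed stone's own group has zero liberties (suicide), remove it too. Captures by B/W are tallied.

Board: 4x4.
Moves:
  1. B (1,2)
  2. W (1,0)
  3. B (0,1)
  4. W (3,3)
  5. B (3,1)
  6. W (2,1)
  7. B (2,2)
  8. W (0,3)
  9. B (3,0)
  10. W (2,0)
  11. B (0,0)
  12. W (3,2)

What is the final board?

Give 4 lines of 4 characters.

Answer: BB.W
W.B.
WWB.
..WW

Derivation:
Move 1: B@(1,2) -> caps B=0 W=0
Move 2: W@(1,0) -> caps B=0 W=0
Move 3: B@(0,1) -> caps B=0 W=0
Move 4: W@(3,3) -> caps B=0 W=0
Move 5: B@(3,1) -> caps B=0 W=0
Move 6: W@(2,1) -> caps B=0 W=0
Move 7: B@(2,2) -> caps B=0 W=0
Move 8: W@(0,3) -> caps B=0 W=0
Move 9: B@(3,0) -> caps B=0 W=0
Move 10: W@(2,0) -> caps B=0 W=0
Move 11: B@(0,0) -> caps B=0 W=0
Move 12: W@(3,2) -> caps B=0 W=2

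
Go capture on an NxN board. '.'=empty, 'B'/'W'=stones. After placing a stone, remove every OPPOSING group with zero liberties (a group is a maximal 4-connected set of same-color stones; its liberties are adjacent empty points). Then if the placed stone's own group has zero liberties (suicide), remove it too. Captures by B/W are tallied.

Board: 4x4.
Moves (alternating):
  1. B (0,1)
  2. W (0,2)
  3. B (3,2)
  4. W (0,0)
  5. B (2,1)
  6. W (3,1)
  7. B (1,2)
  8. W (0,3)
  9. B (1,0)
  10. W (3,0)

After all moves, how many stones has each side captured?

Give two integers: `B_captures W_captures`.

Move 1: B@(0,1) -> caps B=0 W=0
Move 2: W@(0,2) -> caps B=0 W=0
Move 3: B@(3,2) -> caps B=0 W=0
Move 4: W@(0,0) -> caps B=0 W=0
Move 5: B@(2,1) -> caps B=0 W=0
Move 6: W@(3,1) -> caps B=0 W=0
Move 7: B@(1,2) -> caps B=0 W=0
Move 8: W@(0,3) -> caps B=0 W=0
Move 9: B@(1,0) -> caps B=1 W=0
Move 10: W@(3,0) -> caps B=1 W=0

Answer: 1 0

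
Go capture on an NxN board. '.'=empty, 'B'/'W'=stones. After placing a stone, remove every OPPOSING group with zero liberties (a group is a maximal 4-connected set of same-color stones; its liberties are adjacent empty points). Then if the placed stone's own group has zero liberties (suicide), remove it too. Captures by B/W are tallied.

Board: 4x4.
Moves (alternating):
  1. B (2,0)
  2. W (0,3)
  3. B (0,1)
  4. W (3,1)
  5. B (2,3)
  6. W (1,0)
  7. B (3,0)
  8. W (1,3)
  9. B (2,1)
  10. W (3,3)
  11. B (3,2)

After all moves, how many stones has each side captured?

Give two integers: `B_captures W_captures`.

Answer: 2 0

Derivation:
Move 1: B@(2,0) -> caps B=0 W=0
Move 2: W@(0,3) -> caps B=0 W=0
Move 3: B@(0,1) -> caps B=0 W=0
Move 4: W@(3,1) -> caps B=0 W=0
Move 5: B@(2,3) -> caps B=0 W=0
Move 6: W@(1,0) -> caps B=0 W=0
Move 7: B@(3,0) -> caps B=0 W=0
Move 8: W@(1,3) -> caps B=0 W=0
Move 9: B@(2,1) -> caps B=0 W=0
Move 10: W@(3,3) -> caps B=0 W=0
Move 11: B@(3,2) -> caps B=2 W=0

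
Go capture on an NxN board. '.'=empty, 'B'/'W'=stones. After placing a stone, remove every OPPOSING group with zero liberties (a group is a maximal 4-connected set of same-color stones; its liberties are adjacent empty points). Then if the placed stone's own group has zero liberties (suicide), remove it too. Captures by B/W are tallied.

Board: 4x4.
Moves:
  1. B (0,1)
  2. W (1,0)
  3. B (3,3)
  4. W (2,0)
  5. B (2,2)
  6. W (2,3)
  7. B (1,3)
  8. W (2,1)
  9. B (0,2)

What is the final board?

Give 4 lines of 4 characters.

Answer: .BB.
W..B
WWB.
...B

Derivation:
Move 1: B@(0,1) -> caps B=0 W=0
Move 2: W@(1,0) -> caps B=0 W=0
Move 3: B@(3,3) -> caps B=0 W=0
Move 4: W@(2,0) -> caps B=0 W=0
Move 5: B@(2,2) -> caps B=0 W=0
Move 6: W@(2,3) -> caps B=0 W=0
Move 7: B@(1,3) -> caps B=1 W=0
Move 8: W@(2,1) -> caps B=1 W=0
Move 9: B@(0,2) -> caps B=1 W=0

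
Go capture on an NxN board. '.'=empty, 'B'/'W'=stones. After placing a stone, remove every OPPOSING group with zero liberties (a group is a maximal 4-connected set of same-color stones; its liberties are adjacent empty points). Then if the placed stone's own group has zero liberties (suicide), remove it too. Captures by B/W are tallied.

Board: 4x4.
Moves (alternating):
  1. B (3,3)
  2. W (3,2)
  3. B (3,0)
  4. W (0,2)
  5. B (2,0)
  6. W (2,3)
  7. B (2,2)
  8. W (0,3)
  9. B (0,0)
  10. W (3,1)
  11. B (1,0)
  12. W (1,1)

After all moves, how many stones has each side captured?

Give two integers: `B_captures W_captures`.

Answer: 0 1

Derivation:
Move 1: B@(3,3) -> caps B=0 W=0
Move 2: W@(3,2) -> caps B=0 W=0
Move 3: B@(3,0) -> caps B=0 W=0
Move 4: W@(0,2) -> caps B=0 W=0
Move 5: B@(2,0) -> caps B=0 W=0
Move 6: W@(2,3) -> caps B=0 W=1
Move 7: B@(2,2) -> caps B=0 W=1
Move 8: W@(0,3) -> caps B=0 W=1
Move 9: B@(0,0) -> caps B=0 W=1
Move 10: W@(3,1) -> caps B=0 W=1
Move 11: B@(1,0) -> caps B=0 W=1
Move 12: W@(1,1) -> caps B=0 W=1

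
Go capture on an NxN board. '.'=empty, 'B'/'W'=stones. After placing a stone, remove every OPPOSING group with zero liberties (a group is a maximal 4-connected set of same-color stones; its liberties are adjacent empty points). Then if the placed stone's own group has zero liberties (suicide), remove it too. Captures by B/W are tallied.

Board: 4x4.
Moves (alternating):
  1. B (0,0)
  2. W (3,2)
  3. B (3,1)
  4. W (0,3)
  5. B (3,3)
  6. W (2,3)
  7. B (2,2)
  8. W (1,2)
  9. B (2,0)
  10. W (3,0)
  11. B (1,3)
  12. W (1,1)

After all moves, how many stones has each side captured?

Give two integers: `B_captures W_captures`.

Move 1: B@(0,0) -> caps B=0 W=0
Move 2: W@(3,2) -> caps B=0 W=0
Move 3: B@(3,1) -> caps B=0 W=0
Move 4: W@(0,3) -> caps B=0 W=0
Move 5: B@(3,3) -> caps B=0 W=0
Move 6: W@(2,3) -> caps B=0 W=1
Move 7: B@(2,2) -> caps B=0 W=1
Move 8: W@(1,2) -> caps B=0 W=1
Move 9: B@(2,0) -> caps B=0 W=1
Move 10: W@(3,0) -> caps B=0 W=1
Move 11: B@(1,3) -> caps B=0 W=1
Move 12: W@(1,1) -> caps B=0 W=1

Answer: 0 1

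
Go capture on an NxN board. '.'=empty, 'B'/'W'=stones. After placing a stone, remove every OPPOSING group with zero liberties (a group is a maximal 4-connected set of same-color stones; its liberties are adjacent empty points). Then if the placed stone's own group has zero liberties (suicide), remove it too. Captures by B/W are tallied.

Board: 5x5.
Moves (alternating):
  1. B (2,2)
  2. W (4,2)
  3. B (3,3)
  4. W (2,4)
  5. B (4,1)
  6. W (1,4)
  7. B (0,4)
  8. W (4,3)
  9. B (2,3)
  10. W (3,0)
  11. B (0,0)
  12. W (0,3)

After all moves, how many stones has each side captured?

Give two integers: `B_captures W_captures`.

Move 1: B@(2,2) -> caps B=0 W=0
Move 2: W@(4,2) -> caps B=0 W=0
Move 3: B@(3,3) -> caps B=0 W=0
Move 4: W@(2,4) -> caps B=0 W=0
Move 5: B@(4,1) -> caps B=0 W=0
Move 6: W@(1,4) -> caps B=0 W=0
Move 7: B@(0,4) -> caps B=0 W=0
Move 8: W@(4,3) -> caps B=0 W=0
Move 9: B@(2,3) -> caps B=0 W=0
Move 10: W@(3,0) -> caps B=0 W=0
Move 11: B@(0,0) -> caps B=0 W=0
Move 12: W@(0,3) -> caps B=0 W=1

Answer: 0 1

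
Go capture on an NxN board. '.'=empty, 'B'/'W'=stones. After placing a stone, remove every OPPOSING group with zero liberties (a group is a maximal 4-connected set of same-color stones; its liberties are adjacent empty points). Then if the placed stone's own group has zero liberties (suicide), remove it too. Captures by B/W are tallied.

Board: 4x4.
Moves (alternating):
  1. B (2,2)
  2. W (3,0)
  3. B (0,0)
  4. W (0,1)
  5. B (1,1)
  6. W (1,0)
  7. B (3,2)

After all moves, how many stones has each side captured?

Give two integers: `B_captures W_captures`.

Move 1: B@(2,2) -> caps B=0 W=0
Move 2: W@(3,0) -> caps B=0 W=0
Move 3: B@(0,0) -> caps B=0 W=0
Move 4: W@(0,1) -> caps B=0 W=0
Move 5: B@(1,1) -> caps B=0 W=0
Move 6: W@(1,0) -> caps B=0 W=1
Move 7: B@(3,2) -> caps B=0 W=1

Answer: 0 1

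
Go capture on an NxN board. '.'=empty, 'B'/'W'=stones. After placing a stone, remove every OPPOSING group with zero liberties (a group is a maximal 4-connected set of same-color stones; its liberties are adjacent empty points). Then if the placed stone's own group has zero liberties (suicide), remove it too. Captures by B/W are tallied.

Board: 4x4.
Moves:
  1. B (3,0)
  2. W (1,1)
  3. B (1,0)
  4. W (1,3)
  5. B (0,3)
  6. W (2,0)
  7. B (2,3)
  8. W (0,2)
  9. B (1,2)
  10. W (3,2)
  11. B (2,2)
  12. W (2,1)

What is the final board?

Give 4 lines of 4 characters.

Answer: ..W.
BWBW
WWBB
B.W.

Derivation:
Move 1: B@(3,0) -> caps B=0 W=0
Move 2: W@(1,1) -> caps B=0 W=0
Move 3: B@(1,0) -> caps B=0 W=0
Move 4: W@(1,3) -> caps B=0 W=0
Move 5: B@(0,3) -> caps B=0 W=0
Move 6: W@(2,0) -> caps B=0 W=0
Move 7: B@(2,3) -> caps B=0 W=0
Move 8: W@(0,2) -> caps B=0 W=1
Move 9: B@(1,2) -> caps B=0 W=1
Move 10: W@(3,2) -> caps B=0 W=1
Move 11: B@(2,2) -> caps B=0 W=1
Move 12: W@(2,1) -> caps B=0 W=1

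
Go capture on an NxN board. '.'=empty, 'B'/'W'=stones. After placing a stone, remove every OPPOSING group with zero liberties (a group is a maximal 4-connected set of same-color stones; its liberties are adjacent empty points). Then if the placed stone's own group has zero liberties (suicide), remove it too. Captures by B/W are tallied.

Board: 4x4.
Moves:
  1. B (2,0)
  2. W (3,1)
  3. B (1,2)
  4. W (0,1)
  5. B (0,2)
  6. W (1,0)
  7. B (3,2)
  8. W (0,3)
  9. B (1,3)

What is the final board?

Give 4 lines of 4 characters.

Answer: .WB.
W.BB
B...
.WB.

Derivation:
Move 1: B@(2,0) -> caps B=0 W=0
Move 2: W@(3,1) -> caps B=0 W=0
Move 3: B@(1,2) -> caps B=0 W=0
Move 4: W@(0,1) -> caps B=0 W=0
Move 5: B@(0,2) -> caps B=0 W=0
Move 6: W@(1,0) -> caps B=0 W=0
Move 7: B@(3,2) -> caps B=0 W=0
Move 8: W@(0,3) -> caps B=0 W=0
Move 9: B@(1,3) -> caps B=1 W=0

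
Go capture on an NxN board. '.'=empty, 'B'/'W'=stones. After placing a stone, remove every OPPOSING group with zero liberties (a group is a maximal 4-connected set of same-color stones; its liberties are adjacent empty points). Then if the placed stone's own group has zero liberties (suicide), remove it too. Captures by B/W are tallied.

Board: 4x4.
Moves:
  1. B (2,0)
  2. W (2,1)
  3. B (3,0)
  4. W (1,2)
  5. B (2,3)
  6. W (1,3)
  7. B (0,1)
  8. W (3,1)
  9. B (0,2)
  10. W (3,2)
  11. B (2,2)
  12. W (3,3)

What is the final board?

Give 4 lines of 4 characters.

Answer: .BB.
..WW
BW..
BWWW

Derivation:
Move 1: B@(2,0) -> caps B=0 W=0
Move 2: W@(2,1) -> caps B=0 W=0
Move 3: B@(3,0) -> caps B=0 W=0
Move 4: W@(1,2) -> caps B=0 W=0
Move 5: B@(2,3) -> caps B=0 W=0
Move 6: W@(1,3) -> caps B=0 W=0
Move 7: B@(0,1) -> caps B=0 W=0
Move 8: W@(3,1) -> caps B=0 W=0
Move 9: B@(0,2) -> caps B=0 W=0
Move 10: W@(3,2) -> caps B=0 W=0
Move 11: B@(2,2) -> caps B=0 W=0
Move 12: W@(3,3) -> caps B=0 W=2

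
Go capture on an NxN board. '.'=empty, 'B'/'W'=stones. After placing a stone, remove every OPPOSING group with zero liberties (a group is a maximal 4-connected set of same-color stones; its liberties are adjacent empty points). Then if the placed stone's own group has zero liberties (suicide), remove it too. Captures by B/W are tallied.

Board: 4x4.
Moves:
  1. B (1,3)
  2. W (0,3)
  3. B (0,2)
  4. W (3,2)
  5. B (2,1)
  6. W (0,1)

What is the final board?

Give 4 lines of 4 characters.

Move 1: B@(1,3) -> caps B=0 W=0
Move 2: W@(0,3) -> caps B=0 W=0
Move 3: B@(0,2) -> caps B=1 W=0
Move 4: W@(3,2) -> caps B=1 W=0
Move 5: B@(2,1) -> caps B=1 W=0
Move 6: W@(0,1) -> caps B=1 W=0

Answer: .WB.
...B
.B..
..W.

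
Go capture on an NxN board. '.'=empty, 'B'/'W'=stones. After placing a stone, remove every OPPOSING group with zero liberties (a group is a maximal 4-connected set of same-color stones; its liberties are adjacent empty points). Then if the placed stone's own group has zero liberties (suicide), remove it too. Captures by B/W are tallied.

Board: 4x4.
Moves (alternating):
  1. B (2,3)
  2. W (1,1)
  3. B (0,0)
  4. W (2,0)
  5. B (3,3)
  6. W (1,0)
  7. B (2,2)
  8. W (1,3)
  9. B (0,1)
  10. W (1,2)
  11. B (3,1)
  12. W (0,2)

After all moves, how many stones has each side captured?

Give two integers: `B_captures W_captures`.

Answer: 0 2

Derivation:
Move 1: B@(2,3) -> caps B=0 W=0
Move 2: W@(1,1) -> caps B=0 W=0
Move 3: B@(0,0) -> caps B=0 W=0
Move 4: W@(2,0) -> caps B=0 W=0
Move 5: B@(3,3) -> caps B=0 W=0
Move 6: W@(1,0) -> caps B=0 W=0
Move 7: B@(2,2) -> caps B=0 W=0
Move 8: W@(1,3) -> caps B=0 W=0
Move 9: B@(0,1) -> caps B=0 W=0
Move 10: W@(1,2) -> caps B=0 W=0
Move 11: B@(3,1) -> caps B=0 W=0
Move 12: W@(0,2) -> caps B=0 W=2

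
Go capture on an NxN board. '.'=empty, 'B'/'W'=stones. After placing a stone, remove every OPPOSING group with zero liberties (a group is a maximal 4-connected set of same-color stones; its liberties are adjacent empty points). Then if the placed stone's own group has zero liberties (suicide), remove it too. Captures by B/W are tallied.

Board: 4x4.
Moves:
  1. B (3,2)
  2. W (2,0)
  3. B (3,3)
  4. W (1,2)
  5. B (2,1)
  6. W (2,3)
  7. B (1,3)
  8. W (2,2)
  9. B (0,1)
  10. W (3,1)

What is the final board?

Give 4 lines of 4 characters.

Answer: .B..
..WB
WBWW
.W..

Derivation:
Move 1: B@(3,2) -> caps B=0 W=0
Move 2: W@(2,0) -> caps B=0 W=0
Move 3: B@(3,3) -> caps B=0 W=0
Move 4: W@(1,2) -> caps B=0 W=0
Move 5: B@(2,1) -> caps B=0 W=0
Move 6: W@(2,3) -> caps B=0 W=0
Move 7: B@(1,3) -> caps B=0 W=0
Move 8: W@(2,2) -> caps B=0 W=0
Move 9: B@(0,1) -> caps B=0 W=0
Move 10: W@(3,1) -> caps B=0 W=2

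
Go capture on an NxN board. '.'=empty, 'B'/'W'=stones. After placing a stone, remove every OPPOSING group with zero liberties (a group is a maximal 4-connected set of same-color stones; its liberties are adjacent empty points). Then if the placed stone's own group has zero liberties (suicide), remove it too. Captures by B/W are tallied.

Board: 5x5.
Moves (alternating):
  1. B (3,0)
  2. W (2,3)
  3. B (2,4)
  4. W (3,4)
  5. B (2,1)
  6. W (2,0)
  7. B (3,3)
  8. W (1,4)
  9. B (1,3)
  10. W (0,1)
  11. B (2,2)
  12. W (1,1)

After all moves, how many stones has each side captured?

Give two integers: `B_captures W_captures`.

Answer: 0 1

Derivation:
Move 1: B@(3,0) -> caps B=0 W=0
Move 2: W@(2,3) -> caps B=0 W=0
Move 3: B@(2,4) -> caps B=0 W=0
Move 4: W@(3,4) -> caps B=0 W=0
Move 5: B@(2,1) -> caps B=0 W=0
Move 6: W@(2,0) -> caps B=0 W=0
Move 7: B@(3,3) -> caps B=0 W=0
Move 8: W@(1,4) -> caps B=0 W=1
Move 9: B@(1,3) -> caps B=0 W=1
Move 10: W@(0,1) -> caps B=0 W=1
Move 11: B@(2,2) -> caps B=0 W=1
Move 12: W@(1,1) -> caps B=0 W=1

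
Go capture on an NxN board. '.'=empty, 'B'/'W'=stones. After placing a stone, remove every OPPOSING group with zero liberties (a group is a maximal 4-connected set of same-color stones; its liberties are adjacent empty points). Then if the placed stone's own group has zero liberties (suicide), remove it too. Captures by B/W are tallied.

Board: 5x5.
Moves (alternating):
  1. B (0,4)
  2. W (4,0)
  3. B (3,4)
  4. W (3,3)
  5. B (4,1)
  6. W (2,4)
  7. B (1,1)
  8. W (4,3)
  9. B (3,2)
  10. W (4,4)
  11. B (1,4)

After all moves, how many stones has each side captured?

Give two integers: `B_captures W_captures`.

Move 1: B@(0,4) -> caps B=0 W=0
Move 2: W@(4,0) -> caps B=0 W=0
Move 3: B@(3,4) -> caps B=0 W=0
Move 4: W@(3,3) -> caps B=0 W=0
Move 5: B@(4,1) -> caps B=0 W=0
Move 6: W@(2,4) -> caps B=0 W=0
Move 7: B@(1,1) -> caps B=0 W=0
Move 8: W@(4,3) -> caps B=0 W=0
Move 9: B@(3,2) -> caps B=0 W=0
Move 10: W@(4,4) -> caps B=0 W=1
Move 11: B@(1,4) -> caps B=0 W=1

Answer: 0 1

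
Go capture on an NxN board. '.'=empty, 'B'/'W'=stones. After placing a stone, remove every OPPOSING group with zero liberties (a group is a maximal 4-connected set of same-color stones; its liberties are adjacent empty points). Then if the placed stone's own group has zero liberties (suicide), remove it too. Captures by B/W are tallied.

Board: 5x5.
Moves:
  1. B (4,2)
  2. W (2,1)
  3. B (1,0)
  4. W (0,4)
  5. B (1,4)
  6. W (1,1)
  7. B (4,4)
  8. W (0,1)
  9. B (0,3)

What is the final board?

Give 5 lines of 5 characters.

Move 1: B@(4,2) -> caps B=0 W=0
Move 2: W@(2,1) -> caps B=0 W=0
Move 3: B@(1,0) -> caps B=0 W=0
Move 4: W@(0,4) -> caps B=0 W=0
Move 5: B@(1,4) -> caps B=0 W=0
Move 6: W@(1,1) -> caps B=0 W=0
Move 7: B@(4,4) -> caps B=0 W=0
Move 8: W@(0,1) -> caps B=0 W=0
Move 9: B@(0,3) -> caps B=1 W=0

Answer: .W.B.
BW..B
.W...
.....
..B.B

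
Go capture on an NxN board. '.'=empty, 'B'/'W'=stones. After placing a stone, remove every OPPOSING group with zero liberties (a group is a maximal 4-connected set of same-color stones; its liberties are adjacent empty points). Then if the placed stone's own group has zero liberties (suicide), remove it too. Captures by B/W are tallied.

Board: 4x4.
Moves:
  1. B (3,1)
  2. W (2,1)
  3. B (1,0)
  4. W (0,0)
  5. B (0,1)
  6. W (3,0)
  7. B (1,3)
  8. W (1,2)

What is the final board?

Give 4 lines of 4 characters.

Move 1: B@(3,1) -> caps B=0 W=0
Move 2: W@(2,1) -> caps B=0 W=0
Move 3: B@(1,0) -> caps B=0 W=0
Move 4: W@(0,0) -> caps B=0 W=0
Move 5: B@(0,1) -> caps B=1 W=0
Move 6: W@(3,0) -> caps B=1 W=0
Move 7: B@(1,3) -> caps B=1 W=0
Move 8: W@(1,2) -> caps B=1 W=0

Answer: .B..
B.WB
.W..
WB..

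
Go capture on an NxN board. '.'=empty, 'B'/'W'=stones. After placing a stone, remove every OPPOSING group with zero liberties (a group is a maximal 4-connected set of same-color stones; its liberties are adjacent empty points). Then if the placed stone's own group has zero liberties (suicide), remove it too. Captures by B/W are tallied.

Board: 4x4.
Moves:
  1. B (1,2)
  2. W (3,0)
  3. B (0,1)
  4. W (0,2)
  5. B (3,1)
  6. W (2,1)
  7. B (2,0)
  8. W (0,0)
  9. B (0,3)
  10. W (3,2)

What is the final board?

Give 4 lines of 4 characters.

Answer: WB.B
..B.
BW..
.BW.

Derivation:
Move 1: B@(1,2) -> caps B=0 W=0
Move 2: W@(3,0) -> caps B=0 W=0
Move 3: B@(0,1) -> caps B=0 W=0
Move 4: W@(0,2) -> caps B=0 W=0
Move 5: B@(3,1) -> caps B=0 W=0
Move 6: W@(2,1) -> caps B=0 W=0
Move 7: B@(2,0) -> caps B=1 W=0
Move 8: W@(0,0) -> caps B=1 W=0
Move 9: B@(0,3) -> caps B=2 W=0
Move 10: W@(3,2) -> caps B=2 W=0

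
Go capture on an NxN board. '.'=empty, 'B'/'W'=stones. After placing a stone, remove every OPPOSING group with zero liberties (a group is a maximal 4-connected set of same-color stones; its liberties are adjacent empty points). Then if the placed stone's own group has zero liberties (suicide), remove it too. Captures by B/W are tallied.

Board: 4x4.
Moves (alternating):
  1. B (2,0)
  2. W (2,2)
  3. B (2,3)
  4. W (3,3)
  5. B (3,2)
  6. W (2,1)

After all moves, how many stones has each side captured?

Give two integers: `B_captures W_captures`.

Move 1: B@(2,0) -> caps B=0 W=0
Move 2: W@(2,2) -> caps B=0 W=0
Move 3: B@(2,3) -> caps B=0 W=0
Move 4: W@(3,3) -> caps B=0 W=0
Move 5: B@(3,2) -> caps B=1 W=0
Move 6: W@(2,1) -> caps B=1 W=0

Answer: 1 0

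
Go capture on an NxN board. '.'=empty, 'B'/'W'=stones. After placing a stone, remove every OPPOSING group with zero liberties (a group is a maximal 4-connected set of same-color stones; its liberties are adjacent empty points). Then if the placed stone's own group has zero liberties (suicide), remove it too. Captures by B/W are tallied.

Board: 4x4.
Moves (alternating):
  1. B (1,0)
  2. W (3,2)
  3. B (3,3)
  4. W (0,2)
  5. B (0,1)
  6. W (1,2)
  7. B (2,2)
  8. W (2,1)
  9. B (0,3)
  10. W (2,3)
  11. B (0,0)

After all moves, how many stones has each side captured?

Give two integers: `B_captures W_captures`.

Move 1: B@(1,0) -> caps B=0 W=0
Move 2: W@(3,2) -> caps B=0 W=0
Move 3: B@(3,3) -> caps B=0 W=0
Move 4: W@(0,2) -> caps B=0 W=0
Move 5: B@(0,1) -> caps B=0 W=0
Move 6: W@(1,2) -> caps B=0 W=0
Move 7: B@(2,2) -> caps B=0 W=0
Move 8: W@(2,1) -> caps B=0 W=0
Move 9: B@(0,3) -> caps B=0 W=0
Move 10: W@(2,3) -> caps B=0 W=2
Move 11: B@(0,0) -> caps B=0 W=2

Answer: 0 2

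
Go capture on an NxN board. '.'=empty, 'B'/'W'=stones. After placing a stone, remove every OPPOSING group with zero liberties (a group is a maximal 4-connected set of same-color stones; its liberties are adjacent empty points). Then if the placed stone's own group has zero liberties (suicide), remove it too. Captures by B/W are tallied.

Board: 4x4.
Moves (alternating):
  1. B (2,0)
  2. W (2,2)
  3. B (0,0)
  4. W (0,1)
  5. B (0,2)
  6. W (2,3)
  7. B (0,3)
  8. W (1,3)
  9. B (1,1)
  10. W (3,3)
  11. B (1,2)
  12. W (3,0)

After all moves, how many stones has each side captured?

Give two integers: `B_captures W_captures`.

Answer: 1 0

Derivation:
Move 1: B@(2,0) -> caps B=0 W=0
Move 2: W@(2,2) -> caps B=0 W=0
Move 3: B@(0,0) -> caps B=0 W=0
Move 4: W@(0,1) -> caps B=0 W=0
Move 5: B@(0,2) -> caps B=0 W=0
Move 6: W@(2,3) -> caps B=0 W=0
Move 7: B@(0,3) -> caps B=0 W=0
Move 8: W@(1,3) -> caps B=0 W=0
Move 9: B@(1,1) -> caps B=1 W=0
Move 10: W@(3,3) -> caps B=1 W=0
Move 11: B@(1,2) -> caps B=1 W=0
Move 12: W@(3,0) -> caps B=1 W=0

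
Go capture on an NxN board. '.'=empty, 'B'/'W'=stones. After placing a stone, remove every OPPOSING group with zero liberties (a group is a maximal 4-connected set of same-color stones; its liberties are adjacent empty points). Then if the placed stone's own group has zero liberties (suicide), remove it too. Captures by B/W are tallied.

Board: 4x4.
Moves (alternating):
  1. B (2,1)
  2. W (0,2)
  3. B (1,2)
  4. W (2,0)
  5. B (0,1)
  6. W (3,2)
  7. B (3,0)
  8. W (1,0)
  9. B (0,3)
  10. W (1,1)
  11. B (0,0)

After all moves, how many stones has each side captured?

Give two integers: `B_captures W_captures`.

Move 1: B@(2,1) -> caps B=0 W=0
Move 2: W@(0,2) -> caps B=0 W=0
Move 3: B@(1,2) -> caps B=0 W=0
Move 4: W@(2,0) -> caps B=0 W=0
Move 5: B@(0,1) -> caps B=0 W=0
Move 6: W@(3,2) -> caps B=0 W=0
Move 7: B@(3,0) -> caps B=0 W=0
Move 8: W@(1,0) -> caps B=0 W=0
Move 9: B@(0,3) -> caps B=1 W=0
Move 10: W@(1,1) -> caps B=1 W=0
Move 11: B@(0,0) -> caps B=4 W=0

Answer: 4 0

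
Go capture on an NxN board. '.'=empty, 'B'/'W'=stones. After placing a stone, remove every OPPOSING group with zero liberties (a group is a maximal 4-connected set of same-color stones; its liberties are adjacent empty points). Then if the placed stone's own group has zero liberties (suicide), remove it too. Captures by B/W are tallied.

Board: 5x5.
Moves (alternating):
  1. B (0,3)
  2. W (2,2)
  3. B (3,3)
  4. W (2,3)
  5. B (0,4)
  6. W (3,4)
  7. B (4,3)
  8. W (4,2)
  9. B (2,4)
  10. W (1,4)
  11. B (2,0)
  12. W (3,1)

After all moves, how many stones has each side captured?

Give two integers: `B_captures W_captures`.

Move 1: B@(0,3) -> caps B=0 W=0
Move 2: W@(2,2) -> caps B=0 W=0
Move 3: B@(3,3) -> caps B=0 W=0
Move 4: W@(2,3) -> caps B=0 W=0
Move 5: B@(0,4) -> caps B=0 W=0
Move 6: W@(3,4) -> caps B=0 W=0
Move 7: B@(4,3) -> caps B=0 W=0
Move 8: W@(4,2) -> caps B=0 W=0
Move 9: B@(2,4) -> caps B=0 W=0
Move 10: W@(1,4) -> caps B=0 W=1
Move 11: B@(2,0) -> caps B=0 W=1
Move 12: W@(3,1) -> caps B=0 W=1

Answer: 0 1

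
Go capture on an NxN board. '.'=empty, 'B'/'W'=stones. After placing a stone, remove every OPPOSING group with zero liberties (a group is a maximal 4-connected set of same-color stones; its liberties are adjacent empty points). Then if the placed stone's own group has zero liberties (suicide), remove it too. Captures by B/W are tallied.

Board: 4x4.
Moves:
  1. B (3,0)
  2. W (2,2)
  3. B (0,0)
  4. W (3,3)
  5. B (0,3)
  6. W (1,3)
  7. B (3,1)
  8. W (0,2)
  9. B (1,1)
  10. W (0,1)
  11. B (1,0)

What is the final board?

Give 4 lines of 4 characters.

Answer: BWW.
BB.W
..W.
BB.W

Derivation:
Move 1: B@(3,0) -> caps B=0 W=0
Move 2: W@(2,2) -> caps B=0 W=0
Move 3: B@(0,0) -> caps B=0 W=0
Move 4: W@(3,3) -> caps B=0 W=0
Move 5: B@(0,3) -> caps B=0 W=0
Move 6: W@(1,3) -> caps B=0 W=0
Move 7: B@(3,1) -> caps B=0 W=0
Move 8: W@(0,2) -> caps B=0 W=1
Move 9: B@(1,1) -> caps B=0 W=1
Move 10: W@(0,1) -> caps B=0 W=1
Move 11: B@(1,0) -> caps B=0 W=1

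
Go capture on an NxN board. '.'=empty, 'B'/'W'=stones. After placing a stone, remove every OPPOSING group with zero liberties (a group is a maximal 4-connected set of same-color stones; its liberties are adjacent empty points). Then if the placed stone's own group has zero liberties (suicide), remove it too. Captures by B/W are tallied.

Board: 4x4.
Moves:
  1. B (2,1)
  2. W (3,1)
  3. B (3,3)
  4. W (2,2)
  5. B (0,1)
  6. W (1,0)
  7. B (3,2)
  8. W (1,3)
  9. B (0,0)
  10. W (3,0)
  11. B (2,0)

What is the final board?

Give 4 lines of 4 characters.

Answer: BB..
W..W
BBW.
..BB

Derivation:
Move 1: B@(2,1) -> caps B=0 W=0
Move 2: W@(3,1) -> caps B=0 W=0
Move 3: B@(3,3) -> caps B=0 W=0
Move 4: W@(2,2) -> caps B=0 W=0
Move 5: B@(0,1) -> caps B=0 W=0
Move 6: W@(1,0) -> caps B=0 W=0
Move 7: B@(3,2) -> caps B=0 W=0
Move 8: W@(1,3) -> caps B=0 W=0
Move 9: B@(0,0) -> caps B=0 W=0
Move 10: W@(3,0) -> caps B=0 W=0
Move 11: B@(2,0) -> caps B=2 W=0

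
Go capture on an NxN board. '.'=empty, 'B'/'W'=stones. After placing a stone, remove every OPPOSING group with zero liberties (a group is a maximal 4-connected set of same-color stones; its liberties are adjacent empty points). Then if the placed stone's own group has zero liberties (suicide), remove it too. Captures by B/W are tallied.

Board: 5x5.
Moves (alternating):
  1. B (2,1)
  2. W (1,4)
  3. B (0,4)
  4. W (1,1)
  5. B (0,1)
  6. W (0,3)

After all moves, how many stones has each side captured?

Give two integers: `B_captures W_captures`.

Answer: 0 1

Derivation:
Move 1: B@(2,1) -> caps B=0 W=0
Move 2: W@(1,4) -> caps B=0 W=0
Move 3: B@(0,4) -> caps B=0 W=0
Move 4: W@(1,1) -> caps B=0 W=0
Move 5: B@(0,1) -> caps B=0 W=0
Move 6: W@(0,3) -> caps B=0 W=1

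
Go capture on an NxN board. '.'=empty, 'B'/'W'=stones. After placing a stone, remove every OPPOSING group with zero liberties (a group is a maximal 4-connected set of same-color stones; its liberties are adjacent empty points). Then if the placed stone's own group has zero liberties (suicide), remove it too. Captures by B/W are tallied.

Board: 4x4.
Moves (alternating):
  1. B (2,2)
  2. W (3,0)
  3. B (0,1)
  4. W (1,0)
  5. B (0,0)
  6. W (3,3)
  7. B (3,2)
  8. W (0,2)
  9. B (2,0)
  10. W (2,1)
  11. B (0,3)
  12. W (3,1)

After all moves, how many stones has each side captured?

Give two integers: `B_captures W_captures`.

Move 1: B@(2,2) -> caps B=0 W=0
Move 2: W@(3,0) -> caps B=0 W=0
Move 3: B@(0,1) -> caps B=0 W=0
Move 4: W@(1,0) -> caps B=0 W=0
Move 5: B@(0,0) -> caps B=0 W=0
Move 6: W@(3,3) -> caps B=0 W=0
Move 7: B@(3,2) -> caps B=0 W=0
Move 8: W@(0,2) -> caps B=0 W=0
Move 9: B@(2,0) -> caps B=0 W=0
Move 10: W@(2,1) -> caps B=0 W=1
Move 11: B@(0,3) -> caps B=0 W=1
Move 12: W@(3,1) -> caps B=0 W=1

Answer: 0 1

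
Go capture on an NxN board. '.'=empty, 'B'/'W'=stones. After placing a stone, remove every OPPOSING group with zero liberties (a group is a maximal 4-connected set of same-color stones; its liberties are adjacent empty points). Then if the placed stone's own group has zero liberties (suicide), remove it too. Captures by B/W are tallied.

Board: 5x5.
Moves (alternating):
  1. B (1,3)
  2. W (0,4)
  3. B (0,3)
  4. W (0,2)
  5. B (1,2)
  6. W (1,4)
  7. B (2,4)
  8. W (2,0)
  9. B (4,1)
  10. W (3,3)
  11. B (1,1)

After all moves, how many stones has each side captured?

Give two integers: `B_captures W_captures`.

Answer: 2 0

Derivation:
Move 1: B@(1,3) -> caps B=0 W=0
Move 2: W@(0,4) -> caps B=0 W=0
Move 3: B@(0,3) -> caps B=0 W=0
Move 4: W@(0,2) -> caps B=0 W=0
Move 5: B@(1,2) -> caps B=0 W=0
Move 6: W@(1,4) -> caps B=0 W=0
Move 7: B@(2,4) -> caps B=2 W=0
Move 8: W@(2,0) -> caps B=2 W=0
Move 9: B@(4,1) -> caps B=2 W=0
Move 10: W@(3,3) -> caps B=2 W=0
Move 11: B@(1,1) -> caps B=2 W=0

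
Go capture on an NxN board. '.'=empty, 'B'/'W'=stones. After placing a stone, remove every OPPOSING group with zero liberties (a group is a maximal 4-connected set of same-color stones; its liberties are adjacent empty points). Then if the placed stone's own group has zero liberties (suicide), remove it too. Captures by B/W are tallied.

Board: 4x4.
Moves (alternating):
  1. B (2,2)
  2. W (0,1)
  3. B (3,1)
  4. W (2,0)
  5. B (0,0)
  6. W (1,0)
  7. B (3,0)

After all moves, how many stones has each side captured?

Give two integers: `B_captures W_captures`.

Answer: 0 1

Derivation:
Move 1: B@(2,2) -> caps B=0 W=0
Move 2: W@(0,1) -> caps B=0 W=0
Move 3: B@(3,1) -> caps B=0 W=0
Move 4: W@(2,0) -> caps B=0 W=0
Move 5: B@(0,0) -> caps B=0 W=0
Move 6: W@(1,0) -> caps B=0 W=1
Move 7: B@(3,0) -> caps B=0 W=1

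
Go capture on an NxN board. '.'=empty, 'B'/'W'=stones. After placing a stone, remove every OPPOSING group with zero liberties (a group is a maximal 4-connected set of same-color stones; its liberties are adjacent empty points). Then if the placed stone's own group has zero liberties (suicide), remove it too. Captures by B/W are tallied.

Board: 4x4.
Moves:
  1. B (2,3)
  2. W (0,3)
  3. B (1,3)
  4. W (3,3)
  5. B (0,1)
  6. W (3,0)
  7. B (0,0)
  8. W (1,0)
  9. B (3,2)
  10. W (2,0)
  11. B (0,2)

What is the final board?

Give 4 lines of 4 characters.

Answer: BBB.
W..B
W..B
W.B.

Derivation:
Move 1: B@(2,3) -> caps B=0 W=0
Move 2: W@(0,3) -> caps B=0 W=0
Move 3: B@(1,3) -> caps B=0 W=0
Move 4: W@(3,3) -> caps B=0 W=0
Move 5: B@(0,1) -> caps B=0 W=0
Move 6: W@(3,0) -> caps B=0 W=0
Move 7: B@(0,0) -> caps B=0 W=0
Move 8: W@(1,0) -> caps B=0 W=0
Move 9: B@(3,2) -> caps B=1 W=0
Move 10: W@(2,0) -> caps B=1 W=0
Move 11: B@(0,2) -> caps B=2 W=0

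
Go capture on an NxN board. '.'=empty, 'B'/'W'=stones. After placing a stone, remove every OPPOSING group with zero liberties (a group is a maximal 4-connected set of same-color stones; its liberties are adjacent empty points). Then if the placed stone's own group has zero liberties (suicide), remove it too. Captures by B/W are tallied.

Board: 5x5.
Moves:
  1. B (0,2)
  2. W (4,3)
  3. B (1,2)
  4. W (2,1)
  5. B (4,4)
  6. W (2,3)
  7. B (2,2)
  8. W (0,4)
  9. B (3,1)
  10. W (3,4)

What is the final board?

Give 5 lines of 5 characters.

Move 1: B@(0,2) -> caps B=0 W=0
Move 2: W@(4,3) -> caps B=0 W=0
Move 3: B@(1,2) -> caps B=0 W=0
Move 4: W@(2,1) -> caps B=0 W=0
Move 5: B@(4,4) -> caps B=0 W=0
Move 6: W@(2,3) -> caps B=0 W=0
Move 7: B@(2,2) -> caps B=0 W=0
Move 8: W@(0,4) -> caps B=0 W=0
Move 9: B@(3,1) -> caps B=0 W=0
Move 10: W@(3,4) -> caps B=0 W=1

Answer: ..B.W
..B..
.WBW.
.B..W
...W.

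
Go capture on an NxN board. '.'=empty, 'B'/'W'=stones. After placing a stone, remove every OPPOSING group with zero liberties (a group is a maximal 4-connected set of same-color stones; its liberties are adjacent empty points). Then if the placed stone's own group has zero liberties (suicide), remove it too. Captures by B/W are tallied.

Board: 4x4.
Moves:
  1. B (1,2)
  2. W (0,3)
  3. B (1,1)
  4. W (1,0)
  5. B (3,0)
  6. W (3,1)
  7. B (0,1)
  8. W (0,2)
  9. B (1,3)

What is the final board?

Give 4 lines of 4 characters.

Answer: .B..
WBBB
....
BW..

Derivation:
Move 1: B@(1,2) -> caps B=0 W=0
Move 2: W@(0,3) -> caps B=0 W=0
Move 3: B@(1,1) -> caps B=0 W=0
Move 4: W@(1,0) -> caps B=0 W=0
Move 5: B@(3,0) -> caps B=0 W=0
Move 6: W@(3,1) -> caps B=0 W=0
Move 7: B@(0,1) -> caps B=0 W=0
Move 8: W@(0,2) -> caps B=0 W=0
Move 9: B@(1,3) -> caps B=2 W=0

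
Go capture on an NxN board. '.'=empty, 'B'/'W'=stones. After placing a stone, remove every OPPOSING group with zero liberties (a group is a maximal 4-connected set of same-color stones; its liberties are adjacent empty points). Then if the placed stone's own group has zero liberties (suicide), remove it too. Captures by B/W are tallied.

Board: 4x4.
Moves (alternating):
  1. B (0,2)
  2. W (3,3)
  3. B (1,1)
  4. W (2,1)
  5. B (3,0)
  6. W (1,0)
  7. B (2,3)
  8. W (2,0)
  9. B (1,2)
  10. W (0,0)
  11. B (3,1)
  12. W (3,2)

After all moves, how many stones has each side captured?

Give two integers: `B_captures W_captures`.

Answer: 0 2

Derivation:
Move 1: B@(0,2) -> caps B=0 W=0
Move 2: W@(3,3) -> caps B=0 W=0
Move 3: B@(1,1) -> caps B=0 W=0
Move 4: W@(2,1) -> caps B=0 W=0
Move 5: B@(3,0) -> caps B=0 W=0
Move 6: W@(1,0) -> caps B=0 W=0
Move 7: B@(2,3) -> caps B=0 W=0
Move 8: W@(2,0) -> caps B=0 W=0
Move 9: B@(1,2) -> caps B=0 W=0
Move 10: W@(0,0) -> caps B=0 W=0
Move 11: B@(3,1) -> caps B=0 W=0
Move 12: W@(3,2) -> caps B=0 W=2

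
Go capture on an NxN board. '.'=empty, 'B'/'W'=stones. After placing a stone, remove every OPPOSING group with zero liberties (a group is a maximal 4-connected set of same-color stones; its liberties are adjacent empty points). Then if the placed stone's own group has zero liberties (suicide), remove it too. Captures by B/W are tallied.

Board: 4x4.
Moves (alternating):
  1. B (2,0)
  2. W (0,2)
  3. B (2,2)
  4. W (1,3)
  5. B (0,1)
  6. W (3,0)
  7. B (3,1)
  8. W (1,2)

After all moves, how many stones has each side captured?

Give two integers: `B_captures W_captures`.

Answer: 1 0

Derivation:
Move 1: B@(2,0) -> caps B=0 W=0
Move 2: W@(0,2) -> caps B=0 W=0
Move 3: B@(2,2) -> caps B=0 W=0
Move 4: W@(1,3) -> caps B=0 W=0
Move 5: B@(0,1) -> caps B=0 W=0
Move 6: W@(3,0) -> caps B=0 W=0
Move 7: B@(3,1) -> caps B=1 W=0
Move 8: W@(1,2) -> caps B=1 W=0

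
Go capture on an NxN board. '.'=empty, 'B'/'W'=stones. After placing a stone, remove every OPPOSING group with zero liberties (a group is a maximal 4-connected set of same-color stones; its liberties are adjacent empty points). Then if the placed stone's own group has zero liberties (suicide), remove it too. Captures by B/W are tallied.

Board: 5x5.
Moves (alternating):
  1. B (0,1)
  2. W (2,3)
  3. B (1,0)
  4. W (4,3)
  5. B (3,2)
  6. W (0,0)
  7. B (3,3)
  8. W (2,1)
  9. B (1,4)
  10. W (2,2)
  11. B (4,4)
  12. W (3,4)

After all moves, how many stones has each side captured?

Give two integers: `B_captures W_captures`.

Move 1: B@(0,1) -> caps B=0 W=0
Move 2: W@(2,3) -> caps B=0 W=0
Move 3: B@(1,0) -> caps B=0 W=0
Move 4: W@(4,3) -> caps B=0 W=0
Move 5: B@(3,2) -> caps B=0 W=0
Move 6: W@(0,0) -> caps B=0 W=0
Move 7: B@(3,3) -> caps B=0 W=0
Move 8: W@(2,1) -> caps B=0 W=0
Move 9: B@(1,4) -> caps B=0 W=0
Move 10: W@(2,2) -> caps B=0 W=0
Move 11: B@(4,4) -> caps B=0 W=0
Move 12: W@(3,4) -> caps B=0 W=1

Answer: 0 1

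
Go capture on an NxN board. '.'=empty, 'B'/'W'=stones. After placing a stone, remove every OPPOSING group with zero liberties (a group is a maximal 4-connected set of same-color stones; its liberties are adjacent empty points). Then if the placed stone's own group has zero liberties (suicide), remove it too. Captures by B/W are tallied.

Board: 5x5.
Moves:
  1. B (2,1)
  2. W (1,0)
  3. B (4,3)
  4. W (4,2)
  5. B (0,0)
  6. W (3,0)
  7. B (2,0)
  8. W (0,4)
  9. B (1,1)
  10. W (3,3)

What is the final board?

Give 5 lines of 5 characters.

Answer: B...W
.B...
BB...
W..W.
..WB.

Derivation:
Move 1: B@(2,1) -> caps B=0 W=0
Move 2: W@(1,0) -> caps B=0 W=0
Move 3: B@(4,3) -> caps B=0 W=0
Move 4: W@(4,2) -> caps B=0 W=0
Move 5: B@(0,0) -> caps B=0 W=0
Move 6: W@(3,0) -> caps B=0 W=0
Move 7: B@(2,0) -> caps B=0 W=0
Move 8: W@(0,4) -> caps B=0 W=0
Move 9: B@(1,1) -> caps B=1 W=0
Move 10: W@(3,3) -> caps B=1 W=0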